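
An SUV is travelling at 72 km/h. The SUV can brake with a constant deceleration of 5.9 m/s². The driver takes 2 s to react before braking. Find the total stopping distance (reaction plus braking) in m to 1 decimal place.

72 km/h ÷ 3.6 = 20.0000 m/s.
Reaction distance = v·t_r = 20.0000 × 2 = 40.000 m.
Braking distance = v²/(2a) = 20.0000² / (2 × 5.900) = 400.000 / 11.800 = 33.898 m.
Total = 40.000 + 33.898 = 73.898 m.

Total stopping distance ≈ 73.9 m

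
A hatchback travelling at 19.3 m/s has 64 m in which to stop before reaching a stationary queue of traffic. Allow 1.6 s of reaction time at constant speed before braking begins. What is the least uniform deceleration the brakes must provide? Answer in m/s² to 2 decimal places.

Distance covered during reaction = 19.3000 × 1.6 = 30.880 m.
Distance available for braking: 64 − 30.880 = 33.120 m.
v² = 2a·d ⇒ a = v²/(2d) = 19.3000² / (2 × 33.120) = 372.490 / 66.240 = 5.6233 m/s².

Required deceleration ≈ 5.62 m/s²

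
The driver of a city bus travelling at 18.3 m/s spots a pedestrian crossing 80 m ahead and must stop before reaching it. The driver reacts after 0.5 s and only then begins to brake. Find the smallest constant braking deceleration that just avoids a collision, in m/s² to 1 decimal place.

Distance covered during reaction = 18.3000 × 0.5 = 9.150 m.
Distance available for braking: 80 − 9.150 = 70.850 m.
v² = 2a·d ⇒ a = v²/(2d) = 18.3000² / (2 × 70.850) = 334.890 / 141.700 = 2.3634 m/s².

Required deceleration ≈ 2.4 m/s²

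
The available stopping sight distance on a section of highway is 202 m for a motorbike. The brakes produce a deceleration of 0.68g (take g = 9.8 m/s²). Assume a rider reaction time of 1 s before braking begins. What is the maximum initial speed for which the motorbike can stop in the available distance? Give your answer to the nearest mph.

Maximum speed ≈ 102 mph

a = 0.68 × 9.8 = 6.664 m/s².
Stopping distance: v·t_r + v²/(2a) = 202 with t_r = 1 s and a = 6.664 m/s².
So v² + 13.328 v − 2692.26 = 0.
Positive root: v = −a·t_r + √((a·t_r)² + 2a·d) = −6.664 + √(44.409 + 2692.26) = 45.6492 m/s.
45.6492 m/s ÷ 0.44704 = 102.114 mph.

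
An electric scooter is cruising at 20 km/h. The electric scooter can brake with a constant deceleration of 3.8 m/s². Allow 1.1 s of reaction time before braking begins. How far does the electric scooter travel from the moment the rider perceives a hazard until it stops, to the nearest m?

Total stopping distance ≈ 10 m

20 km/h ÷ 3.6 = 5.5556 m/s.
Reaction distance = v·t_r = 5.5556 × 1.1 = 6.111 m.
Braking distance = v²/(2a) = 5.5556² / (2 × 3.800) = 30.865 / 7.600 = 4.061 m.
Total = 6.111 + 4.061 = 10.172 m.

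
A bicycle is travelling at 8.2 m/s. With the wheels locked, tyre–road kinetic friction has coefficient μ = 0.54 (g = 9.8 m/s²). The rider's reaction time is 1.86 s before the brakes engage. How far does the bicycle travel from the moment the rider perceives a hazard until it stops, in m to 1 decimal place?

Total stopping distance ≈ 21.6 m

a = μg = 0.54 × 9.8 = 5.292 m/s².
Reaction distance = v·t_r = 8.2000 × 1.86 = 15.252 m.
Braking distance = v²/(2a) = 8.2000² / (2 × 5.292) = 67.240 / 10.584 = 6.353 m.
Total = 15.252 + 6.353 = 21.605 m.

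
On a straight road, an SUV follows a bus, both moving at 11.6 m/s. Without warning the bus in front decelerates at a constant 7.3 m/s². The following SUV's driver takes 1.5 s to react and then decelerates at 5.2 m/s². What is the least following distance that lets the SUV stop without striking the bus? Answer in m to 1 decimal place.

Leader travels v²/(2a_L) = 134.560 / 14.600 = 9.216 m before stopping.
Follower covers v·t_r = 11.6000 × 1.5 = 17.400 m while reacting, then v²/(2a_F) = 134.560 / 10.400 = 12.938 m while braking, for a total of 17.400 + 12.938 = 30.338 m.
Since a_F ≤ a_L and the follower starts braking later, the follower is never slower than the leader, so the closest approach is when both have stopped.
Minimum gap = 30.338 − 9.216 = 21.122 m.

Minimum gap ≈ 21.1 m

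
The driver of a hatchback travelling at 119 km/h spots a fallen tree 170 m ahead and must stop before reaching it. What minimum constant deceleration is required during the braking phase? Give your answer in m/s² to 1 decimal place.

119 km/h ÷ 3.6 = 33.0556 m/s.
v² = 2a·d ⇒ a = v²/(2d) = 33.0556² / (2 × 170.000) = 1092.673 / 340.000 = 3.2137 m/s².

Required deceleration ≈ 3.2 m/s²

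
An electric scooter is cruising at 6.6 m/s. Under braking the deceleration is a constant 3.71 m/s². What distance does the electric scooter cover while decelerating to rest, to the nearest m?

Braking distance = v²/(2a) = 6.6000² / (2 × 3.710) = 43.560 / 7.420 = 5.871 m.

Braking distance ≈ 6 m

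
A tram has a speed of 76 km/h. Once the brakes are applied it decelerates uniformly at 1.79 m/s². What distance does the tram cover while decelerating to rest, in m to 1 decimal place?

76 km/h ÷ 3.6 = 21.1111 m/s.
Braking distance = v²/(2a) = 21.1111² / (2 × 1.790) = 445.679 / 3.580 = 124.491 m.

Braking distance ≈ 124.5 m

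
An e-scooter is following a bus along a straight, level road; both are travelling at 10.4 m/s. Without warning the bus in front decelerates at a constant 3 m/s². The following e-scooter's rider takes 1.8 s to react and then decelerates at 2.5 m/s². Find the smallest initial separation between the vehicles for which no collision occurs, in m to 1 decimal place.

Leader travels v²/(2a_L) = 108.160 / 6.000 = 18.027 m before stopping.
Follower covers v·t_r = 10.4000 × 1.8 = 18.720 m while reacting, then v²/(2a_F) = 108.160 / 5.000 = 21.632 m while braking, for a total of 18.720 + 21.632 = 40.352 m.
Since a_F ≤ a_L and the follower starts braking later, the follower is never slower than the leader, so the closest approach is when both have stopped.
Minimum gap = 40.352 − 18.027 = 22.325 m.

Minimum gap ≈ 22.3 m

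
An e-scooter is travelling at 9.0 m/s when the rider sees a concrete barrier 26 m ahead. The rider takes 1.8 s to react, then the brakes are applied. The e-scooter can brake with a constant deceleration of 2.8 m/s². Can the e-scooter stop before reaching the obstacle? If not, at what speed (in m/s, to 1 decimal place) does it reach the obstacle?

No — it strikes the obstacle at 5.1 m/s

Reaction distance = 9.0000 × 1.8 = 16.200 m.
Braking distance needed to stop: v²/(2a) = 81.000 / 5.600 = 14.464 m, so total needed = 16.200 + 14.464 = 30.664 m > 26 m — it cannot stop.
Distance remaining when braking begins: 26 − 16.200 = 9.800 m.
v² = v₀² − 2a·d = 81.000 − 2 × 2.800 × 9.800 = 26.120 m²/s².
v = √26.120 = 5.111 m/s.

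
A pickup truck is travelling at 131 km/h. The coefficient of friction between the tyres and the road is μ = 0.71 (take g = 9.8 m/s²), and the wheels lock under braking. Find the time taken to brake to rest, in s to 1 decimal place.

131 km/h ÷ 3.6 = 36.3889 m/s.
a = μg = 0.71 × 9.8 = 6.958 m/s².
Braking time = v/a = 36.3889 / 6.958 = 5.230 s.

Braking time ≈ 5.2 s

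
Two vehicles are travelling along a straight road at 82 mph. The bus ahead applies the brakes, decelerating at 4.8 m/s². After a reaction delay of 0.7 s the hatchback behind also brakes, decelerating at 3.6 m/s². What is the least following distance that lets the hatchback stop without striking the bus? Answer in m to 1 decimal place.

82 mph × 0.44704 = 36.6573 m/s.
Leader travels v²/(2a_L) = 1343.758 / 9.600 = 139.975 m before stopping.
Follower covers v·t_r = 36.6573 × 0.7 = 25.660 m while reacting, then v²/(2a_F) = 1343.758 / 7.200 = 186.633 m while braking, for a total of 25.660 + 186.633 = 212.293 m.
Since a_F ≤ a_L and the follower starts braking later, the follower is never slower than the leader, so the closest approach is when both have stopped.
Minimum gap = 212.293 − 139.975 = 72.318 m.

Minimum gap ≈ 72.3 m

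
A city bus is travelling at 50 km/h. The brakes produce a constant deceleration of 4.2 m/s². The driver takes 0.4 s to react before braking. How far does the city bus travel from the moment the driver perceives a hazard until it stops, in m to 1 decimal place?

Total stopping distance ≈ 28.5 m

50 km/h ÷ 3.6 = 13.8889 m/s.
Reaction distance = v·t_r = 13.8889 × 0.4 = 5.556 m.
Braking distance = v²/(2a) = 13.8889² / (2 × 4.200) = 192.902 / 8.400 = 22.965 m.
Total = 5.556 + 22.965 = 28.521 m.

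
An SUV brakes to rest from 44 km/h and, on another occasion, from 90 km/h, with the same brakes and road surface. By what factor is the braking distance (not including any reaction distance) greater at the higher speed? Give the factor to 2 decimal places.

Braking distance d = v²/(2a), so with a fixed, d ∝ v².
Factor = (90/44)² = 2.0455² = 4.1841.

Factor ≈ 4.18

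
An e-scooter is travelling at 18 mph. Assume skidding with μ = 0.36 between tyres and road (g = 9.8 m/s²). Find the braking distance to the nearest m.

18 mph × 0.44704 = 8.0467 m/s.
a = μg = 0.36 × 9.8 = 3.528 m/s².
Braking distance = v²/(2a) = 8.0467² / (2 × 3.528) = 64.749 / 7.056 = 9.176 m.

Braking distance ≈ 9 m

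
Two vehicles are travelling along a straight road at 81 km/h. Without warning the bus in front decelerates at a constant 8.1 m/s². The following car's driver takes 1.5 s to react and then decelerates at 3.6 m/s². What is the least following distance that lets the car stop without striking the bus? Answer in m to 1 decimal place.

Minimum gap ≈ 72.8 m

81 km/h ÷ 3.6 = 22.5000 m/s.
Leader travels v²/(2a_L) = 506.250 / 16.200 = 31.250 m before stopping.
Follower covers v·t_r = 22.5000 × 1.5 = 33.750 m while reacting, then v²/(2a_F) = 506.250 / 7.200 = 70.312 m while braking, for a total of 33.750 + 70.312 = 104.062 m.
Since a_F ≤ a_L and the follower starts braking later, the follower is never slower than the leader, so the closest approach is when both have stopped.
Minimum gap = 104.062 − 31.250 = 72.812 m.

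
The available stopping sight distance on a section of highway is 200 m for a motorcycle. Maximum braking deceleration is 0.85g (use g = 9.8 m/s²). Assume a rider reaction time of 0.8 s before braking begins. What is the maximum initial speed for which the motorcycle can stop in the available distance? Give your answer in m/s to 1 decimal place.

Maximum speed ≈ 51.4 m/s

a = 0.85 × 9.8 = 8.330 m/s².
Stopping distance: v·t_r + v²/(2a) = 200 with t_r = 0.8 s and a = 8.330 m/s².
So v² + 13.328 v − 3332.00 = 0.
Positive root: v = −a·t_r + √((a·t_r)² + 2a·d) = −6.664 + √(44.409 + 3332.00) = 51.4429 m/s.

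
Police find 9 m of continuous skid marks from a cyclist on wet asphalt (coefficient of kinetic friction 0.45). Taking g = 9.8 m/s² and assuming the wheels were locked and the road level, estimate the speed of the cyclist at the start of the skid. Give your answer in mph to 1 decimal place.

Deceleration a = μg = 0.45 × 9.8 = 4.410 m/s².
v = √(2a·d) = √(2 × 4.410 × 9) = √79.380 = 8.9095 m/s.
= 8.9095 ÷ 0.44704 = 19.930 mph.

Initial speed ≈ 19.9 mph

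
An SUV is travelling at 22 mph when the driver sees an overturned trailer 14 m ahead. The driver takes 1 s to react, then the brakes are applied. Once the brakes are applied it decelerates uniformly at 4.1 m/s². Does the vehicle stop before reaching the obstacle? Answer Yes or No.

22 mph × 0.44704 = 9.8349 m/s.
Reaction distance = 9.8349 × 1 = 9.835 m.
Braking distance = v²/(2a) = 96.725 / 8.200 = 11.796 m.
Total stopping distance = 9.835 + 11.796 = 21.631 m, vs 14 m available — it cannot stop in time and overshoots by 21.631 − 14 = 7.631 m.

No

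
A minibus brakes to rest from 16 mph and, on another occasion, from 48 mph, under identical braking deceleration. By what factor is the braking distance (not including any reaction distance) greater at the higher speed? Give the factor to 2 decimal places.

Braking distance d = v²/(2a), so with a fixed, d ∝ v².
Factor = (48/16)² = 3.0000² = 9.0000.

Factor ≈ 9.00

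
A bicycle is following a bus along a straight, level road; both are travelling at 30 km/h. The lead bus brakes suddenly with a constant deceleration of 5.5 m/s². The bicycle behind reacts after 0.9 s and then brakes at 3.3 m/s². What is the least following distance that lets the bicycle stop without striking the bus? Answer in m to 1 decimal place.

30 km/h ÷ 3.6 = 8.3333 m/s.
Leader travels v²/(2a_L) = 69.444 / 11.000 = 6.313 m before stopping.
Follower covers v·t_r = 8.3333 × 0.9 = 7.500 m while reacting, then v²/(2a_F) = 69.444 / 6.600 = 10.522 m while braking, for a total of 7.500 + 10.522 = 18.022 m.
Since a_F ≤ a_L and the follower starts braking later, the follower is never slower than the leader, so the closest approach is when both have stopped.
Minimum gap = 18.022 − 6.313 = 11.709 m.

Minimum gap ≈ 11.7 m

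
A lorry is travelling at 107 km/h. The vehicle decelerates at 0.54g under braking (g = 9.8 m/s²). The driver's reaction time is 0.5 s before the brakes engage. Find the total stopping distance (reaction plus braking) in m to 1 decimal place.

107 km/h ÷ 3.6 = 29.7222 m/s.
a = 0.54 × 9.8 = 5.292 m/s².
Reaction distance = v·t_r = 29.7222 × 0.5 = 14.861 m.
Braking distance = v²/(2a) = 29.7222² / (2 × 5.292) = 883.409 / 10.584 = 83.466 m.
Total = 14.861 + 83.466 = 98.327 m.

Total stopping distance ≈ 98.3 m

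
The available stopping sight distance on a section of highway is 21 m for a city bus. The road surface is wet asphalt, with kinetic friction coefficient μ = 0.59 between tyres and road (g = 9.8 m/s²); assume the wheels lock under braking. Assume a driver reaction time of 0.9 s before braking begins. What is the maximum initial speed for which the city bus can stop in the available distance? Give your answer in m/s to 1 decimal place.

Maximum speed ≈ 11.2 m/s

a = μg = 0.59 × 9.8 = 5.782 m/s².
Stopping distance: v·t_r + v²/(2a) = 21 with t_r = 0.9 s and a = 5.782 m/s².
So v² + 10.408 v − 242.84 = 0.
Positive root: v = −a·t_r + √((a·t_r)² + 2a·d) = −5.204 + √(27.082 + 242.84) = 11.2253 m/s.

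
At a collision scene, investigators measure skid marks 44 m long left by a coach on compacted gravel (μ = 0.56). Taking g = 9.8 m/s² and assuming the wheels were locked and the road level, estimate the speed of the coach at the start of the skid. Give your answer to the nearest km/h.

Initial speed ≈ 79 km/h

Deceleration a = μg = 0.56 × 9.8 = 5.488 m/s².
v = √(2a·d) = √(2 × 5.488 × 44) = √482.944 = 21.9760 m/s.
= 21.9760 × 3.6 = 79.114 km/h.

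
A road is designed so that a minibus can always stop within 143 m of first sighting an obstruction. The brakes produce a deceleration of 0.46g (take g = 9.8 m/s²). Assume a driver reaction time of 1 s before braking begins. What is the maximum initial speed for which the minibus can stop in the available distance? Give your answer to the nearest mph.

Maximum speed ≈ 71 mph

a = 0.46 × 9.8 = 4.508 m/s².
Stopping distance: v·t_r + v²/(2a) = 143 with t_r = 1 s and a = 4.508 m/s².
So v² + 9.016 v − 1289.29 = 0.
Positive root: v = −a·t_r + √((a·t_r)² + 2a·d) = −4.508 + √(20.322 + 1289.29) = 31.6806 m/s.
31.6806 m/s ÷ 0.44704 = 70.867 mph.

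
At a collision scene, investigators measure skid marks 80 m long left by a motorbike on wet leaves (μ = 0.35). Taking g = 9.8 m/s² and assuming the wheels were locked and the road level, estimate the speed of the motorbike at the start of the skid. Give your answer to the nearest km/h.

Deceleration a = μg = 0.35 × 9.8 = 3.430 m/s².
v = √(2a·d) = √(2 × 3.430 × 80) = √548.800 = 23.4265 m/s.
= 23.4265 × 3.6 = 84.335 km/h.

Initial speed ≈ 84 km/h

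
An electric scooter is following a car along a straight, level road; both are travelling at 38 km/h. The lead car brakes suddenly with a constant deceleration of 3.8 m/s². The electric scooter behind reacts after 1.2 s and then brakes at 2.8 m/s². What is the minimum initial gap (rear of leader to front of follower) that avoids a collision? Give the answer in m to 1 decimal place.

38 km/h ÷ 3.6 = 10.5556 m/s.
Leader travels v²/(2a_L) = 111.421 / 7.600 = 14.661 m before stopping.
Follower covers v·t_r = 10.5556 × 1.2 = 12.667 m while reacting, then v²/(2a_F) = 111.421 / 5.600 = 19.897 m while braking, for a total of 12.667 + 19.897 = 32.564 m.
Since a_F ≤ a_L and the follower starts braking later, the follower is never slower than the leader, so the closest approach is when both have stopped.
Minimum gap = 32.564 − 14.661 = 17.903 m.

Minimum gap ≈ 17.9 m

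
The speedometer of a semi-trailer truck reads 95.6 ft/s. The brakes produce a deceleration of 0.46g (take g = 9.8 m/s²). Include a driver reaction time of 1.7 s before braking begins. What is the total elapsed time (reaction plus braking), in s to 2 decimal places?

Total time ≈ 8.16 s

95.6 ft/s × 0.3048 = 29.1389 m/s.
a = 0.46 × 9.8 = 4.508 m/s².
Braking time = v/a = 29.1389 / 4.508 = 6.464 s.
Total = 1.7 + 6.464 = 8.164 s.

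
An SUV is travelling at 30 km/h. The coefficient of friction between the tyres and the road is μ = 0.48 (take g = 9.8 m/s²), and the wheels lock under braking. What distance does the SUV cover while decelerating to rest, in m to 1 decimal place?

Braking distance ≈ 7.4 m

30 km/h ÷ 3.6 = 8.3333 m/s.
a = μg = 0.48 × 9.8 = 4.704 m/s².
Braking distance = v²/(2a) = 8.3333² / (2 × 4.704) = 69.444 / 9.408 = 7.381 m.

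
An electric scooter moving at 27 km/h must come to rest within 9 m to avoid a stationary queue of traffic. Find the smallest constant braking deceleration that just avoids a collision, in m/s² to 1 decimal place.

27 km/h ÷ 3.6 = 7.5000 m/s.
v² = 2a·d ⇒ a = v²/(2d) = 7.5000² / (2 × 9.000) = 56.250 / 18.000 = 3.1250 m/s².

Required deceleration ≈ 3.1 m/s²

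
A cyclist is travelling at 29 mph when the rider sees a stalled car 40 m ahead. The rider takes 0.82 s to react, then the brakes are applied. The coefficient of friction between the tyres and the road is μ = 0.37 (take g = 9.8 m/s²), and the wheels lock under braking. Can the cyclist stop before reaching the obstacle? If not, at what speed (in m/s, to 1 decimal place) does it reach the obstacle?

29 mph × 0.44704 = 12.9642 m/s.
a = μg = 0.37 × 9.8 = 3.626 m/s².
Reaction distance = 12.9642 × 0.82 = 10.631 m.
Braking distance = v²/(2a) = 168.070 / 7.252 = 23.176 m.
Total stopping distance = 10.631 + 23.176 = 33.807 m, vs 40 m available — it stops with 40 − 33.807 = 6.193 m to spare.

Yes — it stops about 6.2 m short of the obstacle, so it never reaches it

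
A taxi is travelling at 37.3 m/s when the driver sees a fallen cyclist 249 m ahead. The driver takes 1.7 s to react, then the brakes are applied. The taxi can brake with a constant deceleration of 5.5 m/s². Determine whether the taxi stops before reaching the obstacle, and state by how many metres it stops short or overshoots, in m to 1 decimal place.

Yes — it stops 59.1 m short of the obstacle

Reaction distance = 37.3000 × 1.7 = 63.410 m.
Braking distance = v²/(2a) = 1391.290 / 11.000 = 126.481 m.
Total stopping distance = 63.410 + 126.481 = 189.891 m, vs 249 m available — it stops with 249 − 189.891 = 59.109 m to spare.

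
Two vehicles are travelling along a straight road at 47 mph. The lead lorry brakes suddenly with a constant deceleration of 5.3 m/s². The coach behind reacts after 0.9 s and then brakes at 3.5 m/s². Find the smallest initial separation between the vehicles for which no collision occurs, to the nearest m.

47 mph × 0.44704 = 21.0109 m/s.
Leader travels v²/(2a_L) = 441.458 / 10.600 = 41.647 m before stopping.
Follower covers v·t_r = 21.0109 × 0.9 = 18.910 m while reacting, then v²/(2a_F) = 441.458 / 7.000 = 63.065 m while braking, for a total of 18.910 + 63.065 = 81.975 m.
Since a_F ≤ a_L and the follower starts braking later, the follower is never slower than the leader, so the closest approach is when both have stopped.
Minimum gap = 81.975 − 41.647 = 40.328 m.

Minimum gap ≈ 40 m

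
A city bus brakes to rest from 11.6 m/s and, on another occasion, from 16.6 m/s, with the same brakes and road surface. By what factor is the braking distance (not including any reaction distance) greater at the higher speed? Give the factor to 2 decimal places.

Factor ≈ 2.05

Braking distance d = v²/(2a), so with a fixed, d ∝ v².
Factor = (16.6/11.6)² = 1.4310² = 2.0478.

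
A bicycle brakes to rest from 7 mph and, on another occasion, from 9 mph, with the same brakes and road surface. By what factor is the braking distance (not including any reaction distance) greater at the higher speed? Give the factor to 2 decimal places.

Braking distance d = v²/(2a), so with a fixed, d ∝ v².
Factor = (9/7)² = 1.2857² = 1.6530.

Factor ≈ 1.65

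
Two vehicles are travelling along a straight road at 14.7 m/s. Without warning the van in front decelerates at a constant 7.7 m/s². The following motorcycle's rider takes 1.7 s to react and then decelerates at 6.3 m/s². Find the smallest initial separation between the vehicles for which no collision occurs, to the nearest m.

Minimum gap ≈ 28 m

Leader travels v²/(2a_L) = 216.090 / 15.400 = 14.032 m before stopping.
Follower covers v·t_r = 14.7000 × 1.7 = 24.990 m while reacting, then v²/(2a_F) = 216.090 / 12.600 = 17.150 m while braking, for a total of 24.990 + 17.150 = 42.140 m.
Since a_F ≤ a_L and the follower starts braking later, the follower is never slower than the leader, so the closest approach is when both have stopped.
Minimum gap = 42.140 − 14.032 = 28.108 m.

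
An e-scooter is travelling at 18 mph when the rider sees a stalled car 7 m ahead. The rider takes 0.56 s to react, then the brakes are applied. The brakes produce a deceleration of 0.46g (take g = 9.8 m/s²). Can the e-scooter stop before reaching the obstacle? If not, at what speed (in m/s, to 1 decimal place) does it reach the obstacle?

No — it strikes the obstacle at 6.5 m/s

18 mph × 0.44704 = 8.0467 m/s.
a = 0.46 × 9.8 = 4.508 m/s².
Reaction distance = 8.0467 × 0.56 = 4.506 m.
Braking distance needed to stop: v²/(2a) = 64.749 / 9.016 = 7.182 m, so total needed = 4.506 + 7.182 = 11.688 m > 7 m — it cannot stop.
Distance remaining when braking begins: 7 − 4.506 = 2.494 m.
v² = v₀² − 2a·d = 64.749 − 2 × 4.508 × 2.494 = 42.263 m²/s².
v = √42.263 = 6.501 m/s.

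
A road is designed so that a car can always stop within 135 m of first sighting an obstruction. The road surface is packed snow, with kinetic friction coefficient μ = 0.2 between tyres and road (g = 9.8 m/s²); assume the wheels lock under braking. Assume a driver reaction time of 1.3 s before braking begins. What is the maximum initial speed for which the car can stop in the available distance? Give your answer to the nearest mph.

Maximum speed ≈ 46 mph

a = μg = 0.2 × 9.8 = 1.960 m/s².
Stopping distance: v·t_r + v²/(2a) = 135 with t_r = 1.3 s and a = 1.960 m/s².
So v² + 5.096 v − 529.20 = 0.
Positive root: v = −a·t_r + √((a·t_r)² + 2a·d) = −2.548 + √(6.492 + 529.20) = 20.5970 m/s.
20.5970 m/s ÷ 0.44704 = 46.074 mph.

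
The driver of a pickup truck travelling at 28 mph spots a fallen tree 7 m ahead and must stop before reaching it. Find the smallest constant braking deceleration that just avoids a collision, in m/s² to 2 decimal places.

28 mph × 0.44704 = 12.5171 m/s.
v² = 2a·d ⇒ a = v²/(2d) = 12.5171² / (2 × 7.000) = 156.678 / 14.000 = 11.1913 m/s².

Required deceleration ≈ 11.19 m/s²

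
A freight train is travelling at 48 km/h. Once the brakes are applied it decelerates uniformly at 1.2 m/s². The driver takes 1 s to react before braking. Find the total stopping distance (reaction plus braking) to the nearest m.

48 km/h ÷ 3.6 = 13.3333 m/s.
Reaction distance = v·t_r = 13.3333 × 1 = 13.333 m.
Braking distance = v²/(2a) = 13.3333² / (2 × 1.200) = 177.777 / 2.400 = 74.074 m.
Total = 13.333 + 74.074 = 87.407 m.

Total stopping distance ≈ 87 m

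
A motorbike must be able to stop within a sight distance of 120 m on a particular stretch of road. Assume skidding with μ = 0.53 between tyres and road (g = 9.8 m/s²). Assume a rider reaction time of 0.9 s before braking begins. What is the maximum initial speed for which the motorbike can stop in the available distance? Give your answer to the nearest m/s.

a = μg = 0.53 × 9.8 = 5.194 m/s².
Stopping distance: v·t_r + v²/(2a) = 120 with t_r = 0.9 s and a = 5.194 m/s².
So v² + 9.349 v − 1246.56 = 0.
Positive root: v = −a·t_r + √((a·t_r)² + 2a·d) = −4.675 + √(21.856 + 1246.56) = 30.9398 m/s.

Maximum speed ≈ 31 m/s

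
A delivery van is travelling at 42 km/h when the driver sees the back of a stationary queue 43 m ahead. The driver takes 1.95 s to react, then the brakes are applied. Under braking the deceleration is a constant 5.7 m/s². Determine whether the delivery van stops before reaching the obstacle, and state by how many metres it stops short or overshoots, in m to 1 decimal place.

42 km/h ÷ 3.6 = 11.6667 m/s.
Reaction distance = 11.6667 × 1.95 = 22.750 m.
Braking distance = v²/(2a) = 136.112 / 11.400 = 11.940 m.
Total stopping distance = 22.750 + 11.940 = 34.690 m, vs 43 m available — it stops with 43 − 34.690 = 8.310 m to spare.

Yes — it stops 8.3 m short of the obstacle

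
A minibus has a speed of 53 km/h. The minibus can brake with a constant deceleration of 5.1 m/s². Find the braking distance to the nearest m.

Braking distance ≈ 21 m

53 km/h ÷ 3.6 = 14.7222 m/s.
Braking distance = v²/(2a) = 14.7222² / (2 × 5.100) = 216.743 / 10.200 = 21.249 m.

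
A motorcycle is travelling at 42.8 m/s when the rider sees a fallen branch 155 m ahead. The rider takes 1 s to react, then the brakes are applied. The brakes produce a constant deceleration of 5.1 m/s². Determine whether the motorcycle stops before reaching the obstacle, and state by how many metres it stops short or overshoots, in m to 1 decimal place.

No — it overshoots by 67.4 m

Reaction distance = 42.8000 × 1 = 42.800 m.
Braking distance = v²/(2a) = 1831.840 / 10.200 = 179.592 m.
Total stopping distance = 42.800 + 179.592 = 222.392 m, vs 155 m available — it cannot stop in time and overshoots by 222.392 − 155 = 67.392 m.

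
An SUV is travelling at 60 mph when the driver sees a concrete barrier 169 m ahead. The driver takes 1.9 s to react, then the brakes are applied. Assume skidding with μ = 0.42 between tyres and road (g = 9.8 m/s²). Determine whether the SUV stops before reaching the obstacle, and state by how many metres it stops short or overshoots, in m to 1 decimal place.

Yes — it stops 30.6 m short of the obstacle

60 mph × 0.44704 = 26.8224 m/s.
a = μg = 0.42 × 9.8 = 4.116 m/s².
Reaction distance = 26.8224 × 1.9 = 50.963 m.
Braking distance = v²/(2a) = 719.441 / 8.232 = 87.396 m.
Total stopping distance = 50.963 + 87.396 = 138.359 m, vs 169 m available — it stops with 169 − 138.359 = 30.641 m to spare.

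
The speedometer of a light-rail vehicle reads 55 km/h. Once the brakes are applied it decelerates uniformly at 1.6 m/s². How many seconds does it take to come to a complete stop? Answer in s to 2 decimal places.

55 km/h ÷ 3.6 = 15.2778 m/s.
Braking time = v/a = 15.2778 / 1.600 = 9.549 s.

Braking time ≈ 9.55 s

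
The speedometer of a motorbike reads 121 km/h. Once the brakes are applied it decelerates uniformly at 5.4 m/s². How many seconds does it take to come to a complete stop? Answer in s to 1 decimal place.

Braking time ≈ 6.2 s

121 km/h ÷ 3.6 = 33.6111 m/s.
Braking time = v/a = 33.6111 / 5.400 = 6.224 s.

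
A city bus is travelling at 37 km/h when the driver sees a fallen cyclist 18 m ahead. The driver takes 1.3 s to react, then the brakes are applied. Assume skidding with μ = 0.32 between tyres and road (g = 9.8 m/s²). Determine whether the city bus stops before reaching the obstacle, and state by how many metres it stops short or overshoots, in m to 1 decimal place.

No — it overshoots by 12.2 m

37 km/h ÷ 3.6 = 10.2778 m/s.
a = μg = 0.32 × 9.8 = 3.136 m/s².
Reaction distance = 10.2778 × 1.3 = 13.361 m.
Braking distance = v²/(2a) = 105.633 / 6.272 = 16.842 m.
Total stopping distance = 13.361 + 16.842 = 30.203 m, vs 18 m available — it cannot stop in time and overshoots by 30.203 − 18 = 12.203 m.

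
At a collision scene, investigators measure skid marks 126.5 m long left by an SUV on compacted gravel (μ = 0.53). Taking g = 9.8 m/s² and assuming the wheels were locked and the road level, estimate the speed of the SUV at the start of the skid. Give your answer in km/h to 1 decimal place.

Deceleration a = μg = 0.53 × 9.8 = 5.194 m/s².
v = √(2a·d) = √(2 × 5.194 × 126.5) = √1314.082 = 36.2503 m/s.
= 36.2503 × 3.6 = 130.501 km/h.

Initial speed ≈ 130.5 km/h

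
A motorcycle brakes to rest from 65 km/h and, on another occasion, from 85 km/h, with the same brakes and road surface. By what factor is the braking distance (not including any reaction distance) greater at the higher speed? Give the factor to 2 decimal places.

Factor ≈ 1.71

Braking distance d = v²/(2a), so with a fixed, d ∝ v².
Factor = (85/65)² = 1.3077² = 1.7101.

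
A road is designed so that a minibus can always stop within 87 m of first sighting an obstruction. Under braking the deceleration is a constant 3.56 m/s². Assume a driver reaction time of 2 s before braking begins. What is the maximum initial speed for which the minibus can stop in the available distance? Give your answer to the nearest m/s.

Maximum speed ≈ 19 m/s

Stopping distance: v·t_r + v²/(2a) = 87 with t_r = 2 s and a = 3.560 m/s².
So v² + 14.240 v − 619.44 = 0.
Positive root: v = −a·t_r + √((a·t_r)² + 2a·d) = −7.120 + √(50.694 + 619.44) = 18.7669 m/s.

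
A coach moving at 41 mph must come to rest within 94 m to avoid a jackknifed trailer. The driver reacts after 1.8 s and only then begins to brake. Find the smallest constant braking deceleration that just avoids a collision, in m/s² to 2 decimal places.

41 mph × 0.44704 = 18.3286 m/s.
Distance covered during reaction = 18.3286 × 1.8 = 32.991 m.
Distance available for braking: 94 − 32.991 = 61.009 m.
v² = 2a·d ⇒ a = v²/(2d) = 18.3286² / (2 × 61.009) = 335.938 / 122.018 = 2.7532 m/s².

Required deceleration ≈ 2.75 m/s²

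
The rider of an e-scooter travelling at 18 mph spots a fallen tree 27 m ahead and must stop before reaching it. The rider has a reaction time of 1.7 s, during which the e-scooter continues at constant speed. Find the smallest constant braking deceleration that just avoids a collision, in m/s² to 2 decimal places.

18 mph × 0.44704 = 8.0467 m/s.
Distance covered during reaction = 8.0467 × 1.7 = 13.679 m.
Distance available for braking: 27 − 13.679 = 13.321 m.
v² = 2a·d ⇒ a = v²/(2d) = 8.0467² / (2 × 13.321) = 64.749 / 26.642 = 2.4303 m/s².

Required deceleration ≈ 2.43 m/s²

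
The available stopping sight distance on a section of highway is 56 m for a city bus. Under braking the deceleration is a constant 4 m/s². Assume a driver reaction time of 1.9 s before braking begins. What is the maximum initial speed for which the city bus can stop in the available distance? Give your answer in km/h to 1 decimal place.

Maximum speed ≈ 53.6 km/h

Stopping distance: v·t_r + v²/(2a) = 56 with t_r = 1.9 s and a = 4.000 m/s².
So v² + 15.200 v − 448.00 = 0.
Positive root: v = −a·t_r + √((a·t_r)² + 2a·d) = −7.600 + √(57.760 + 448.00) = 14.8891 m/s.
14.8891 m/s × 3.6 = 53.601 km/h.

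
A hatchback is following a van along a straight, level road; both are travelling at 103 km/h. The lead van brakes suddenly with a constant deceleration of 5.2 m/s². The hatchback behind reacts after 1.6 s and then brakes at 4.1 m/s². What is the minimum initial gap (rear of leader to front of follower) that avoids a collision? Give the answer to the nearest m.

103 km/h ÷ 3.6 = 28.6111 m/s.
Leader travels v²/(2a_L) = 818.595 / 10.400 = 78.711 m before stopping.
Follower covers v·t_r = 28.6111 × 1.6 = 45.778 m while reacting, then v²/(2a_F) = 818.595 / 8.200 = 99.829 m while braking, for a total of 45.778 + 99.829 = 145.607 m.
Since a_F ≤ a_L and the follower starts braking later, the follower is never slower than the leader, so the closest approach is when both have stopped.
Minimum gap = 145.607 − 78.711 = 66.896 m.

Minimum gap ≈ 67 m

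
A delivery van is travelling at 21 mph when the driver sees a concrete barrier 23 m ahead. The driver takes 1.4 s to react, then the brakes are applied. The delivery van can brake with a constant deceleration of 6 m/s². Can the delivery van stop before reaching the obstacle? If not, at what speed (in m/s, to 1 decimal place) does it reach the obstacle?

21 mph × 0.44704 = 9.3878 m/s.
Reaction distance = 9.3878 × 1.4 = 13.143 m.
Braking distance = v²/(2a) = 88.131 / 12.000 = 7.344 m.
Total stopping distance = 13.143 + 7.344 = 20.487 m, vs 23 m available — it stops with 23 − 20.487 = 2.513 m to spare.

Yes — it stops about 2.5 m short of the obstacle, so it never reaches it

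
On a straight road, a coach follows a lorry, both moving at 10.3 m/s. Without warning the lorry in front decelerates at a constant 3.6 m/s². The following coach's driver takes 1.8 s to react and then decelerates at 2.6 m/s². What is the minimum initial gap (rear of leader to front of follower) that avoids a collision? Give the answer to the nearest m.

Minimum gap ≈ 24 m

Leader travels v²/(2a_L) = 106.090 / 7.200 = 14.735 m before stopping.
Follower covers v·t_r = 10.3000 × 1.8 = 18.540 m while reacting, then v²/(2a_F) = 106.090 / 5.200 = 20.402 m while braking, for a total of 18.540 + 20.402 = 38.942 m.
Since a_F ≤ a_L and the follower starts braking later, the follower is never slower than the leader, so the closest approach is when both have stopped.
Minimum gap = 38.942 − 14.735 = 24.207 m.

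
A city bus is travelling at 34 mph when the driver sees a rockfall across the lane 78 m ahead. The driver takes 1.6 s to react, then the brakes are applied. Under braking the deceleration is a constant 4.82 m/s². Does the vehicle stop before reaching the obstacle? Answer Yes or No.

Yes

34 mph × 0.44704 = 15.1994 m/s.
Reaction distance = 15.1994 × 1.6 = 24.319 m.
Braking distance = v²/(2a) = 231.022 / 9.640 = 23.965 m.
Total stopping distance = 24.319 + 23.965 = 48.284 m, vs 78 m available — it stops with 78 − 48.284 = 29.716 m to spare.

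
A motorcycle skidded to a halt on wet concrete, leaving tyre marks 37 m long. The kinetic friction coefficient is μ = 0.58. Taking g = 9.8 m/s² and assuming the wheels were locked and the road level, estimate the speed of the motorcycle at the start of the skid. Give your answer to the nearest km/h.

Initial speed ≈ 74 km/h

Deceleration a = μg = 0.58 × 9.8 = 5.684 m/s².
v = √(2a·d) = √(2 × 5.684 × 37) = √420.616 = 20.5089 m/s.
= 20.5089 × 3.6 = 73.832 km/h.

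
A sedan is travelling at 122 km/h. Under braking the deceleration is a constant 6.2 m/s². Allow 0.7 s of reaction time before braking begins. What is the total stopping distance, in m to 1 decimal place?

122 km/h ÷ 3.6 = 33.8889 m/s.
Reaction distance = v·t_r = 33.8889 × 0.7 = 23.722 m.
Braking distance = v²/(2a) = 33.8889² / (2 × 6.200) = 1148.458 / 12.400 = 92.618 m.
Total = 23.722 + 92.618 = 116.340 m.

Total stopping distance ≈ 116.3 m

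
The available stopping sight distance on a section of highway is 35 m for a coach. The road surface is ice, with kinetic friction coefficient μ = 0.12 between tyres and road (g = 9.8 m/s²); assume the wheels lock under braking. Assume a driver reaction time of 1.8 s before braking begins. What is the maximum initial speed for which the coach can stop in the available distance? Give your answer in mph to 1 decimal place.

Maximum speed ≈ 16.1 mph

a = μg = 0.12 × 9.8 = 1.176 m/s².
Stopping distance: v·t_r + v²/(2a) = 35 with t_r = 1.8 s and a = 1.176 m/s².
So v² + 4.234 v − 82.32 = 0.
Positive root: v = −a·t_r + √((a·t_r)² + 2a·d) = −2.117 + √(4.482 + 82.32) = 7.1998 m/s.
7.1998 m/s ÷ 0.44704 = 16.105 mph.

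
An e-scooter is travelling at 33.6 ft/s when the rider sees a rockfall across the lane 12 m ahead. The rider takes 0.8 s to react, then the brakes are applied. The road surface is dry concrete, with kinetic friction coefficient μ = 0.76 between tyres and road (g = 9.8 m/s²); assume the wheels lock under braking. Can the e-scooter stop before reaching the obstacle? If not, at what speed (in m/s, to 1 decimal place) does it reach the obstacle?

No — it strikes the obstacle at 6.9 m/s

33.6 ft/s × 0.3048 = 10.2413 m/s.
a = μg = 0.76 × 9.8 = 7.448 m/s².
Reaction distance = 10.2413 × 0.8 = 8.193 m.
Braking distance needed to stop: v²/(2a) = 104.884 / 14.896 = 7.041 m, so total needed = 8.193 + 7.041 = 15.234 m > 12 m — it cannot stop.
Distance remaining when braking begins: 12 − 8.193 = 3.807 m.
v² = v₀² − 2a·d = 104.884 − 2 × 7.448 × 3.807 = 48.175 m²/s².
v = √48.175 = 6.941 m/s.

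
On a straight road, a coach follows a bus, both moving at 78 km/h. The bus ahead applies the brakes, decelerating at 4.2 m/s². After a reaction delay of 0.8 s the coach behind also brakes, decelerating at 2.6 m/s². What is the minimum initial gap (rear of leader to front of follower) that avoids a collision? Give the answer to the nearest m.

78 km/h ÷ 3.6 = 21.6667 m/s.
Leader travels v²/(2a_L) = 469.446 / 8.400 = 55.886 m before stopping.
Follower covers v·t_r = 21.6667 × 0.8 = 17.333 m while reacting, then v²/(2a_F) = 469.446 / 5.200 = 90.278 m while braking, for a total of 17.333 + 90.278 = 107.611 m.
Since a_F ≤ a_L and the follower starts braking later, the follower is never slower than the leader, so the closest approach is when both have stopped.
Minimum gap = 107.611 − 55.886 = 51.725 m.

Minimum gap ≈ 52 m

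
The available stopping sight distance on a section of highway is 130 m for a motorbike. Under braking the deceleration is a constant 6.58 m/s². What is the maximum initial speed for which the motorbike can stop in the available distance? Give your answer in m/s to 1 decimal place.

Maximum speed ≈ 41.4 m/s

v²/(2a) = d ⇒ v = √(2 × 6.580 × 130) = √1710.80 = 41.3618 m/s.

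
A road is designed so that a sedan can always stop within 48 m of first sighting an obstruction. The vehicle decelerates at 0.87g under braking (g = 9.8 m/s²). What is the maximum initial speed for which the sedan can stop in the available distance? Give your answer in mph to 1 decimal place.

a = 0.87 × 9.8 = 8.526 m/s².
v²/(2a) = d ⇒ v = √(2 × 8.526 × 48) = √818.50 = 28.6094 m/s.
28.6094 m/s ÷ 0.44704 = 63.997 mph.

Maximum speed ≈ 64.0 mph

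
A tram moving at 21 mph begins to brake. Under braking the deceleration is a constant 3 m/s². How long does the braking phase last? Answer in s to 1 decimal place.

Braking time ≈ 3.1 s

21 mph × 0.44704 = 9.3878 m/s.
Braking time = v/a = 9.3878 / 3.000 = 3.129 s.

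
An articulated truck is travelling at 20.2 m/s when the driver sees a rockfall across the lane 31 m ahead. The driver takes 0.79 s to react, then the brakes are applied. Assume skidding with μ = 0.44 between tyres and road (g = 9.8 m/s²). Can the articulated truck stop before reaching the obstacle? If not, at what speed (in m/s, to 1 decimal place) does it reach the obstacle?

No — it strikes the obstacle at 16.7 m/s

a = μg = 0.44 × 9.8 = 4.312 m/s².
Reaction distance = 20.2000 × 0.79 = 15.958 m.
Braking distance needed to stop: v²/(2a) = 408.040 / 8.624 = 47.314 m, so total needed = 15.958 + 47.314 = 63.272 m > 31 m — it cannot stop.
Distance remaining when braking begins: 31 − 15.958 = 15.042 m.
v² = v₀² − 2a·d = 408.040 − 2 × 4.312 × 15.042 = 278.318 m²/s².
v = √278.318 = 16.683 m/s.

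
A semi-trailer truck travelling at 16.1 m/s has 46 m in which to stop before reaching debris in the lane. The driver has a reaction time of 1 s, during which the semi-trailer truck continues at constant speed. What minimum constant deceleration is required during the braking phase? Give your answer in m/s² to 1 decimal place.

Required deceleration ≈ 4.3 m/s²

Distance covered during reaction = 16.1000 × 1 = 16.100 m.
Distance available for braking: 46 − 16.100 = 29.900 m.
v² = 2a·d ⇒ a = v²/(2d) = 16.1000² / (2 × 29.900) = 259.210 / 59.800 = 4.3346 m/s².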